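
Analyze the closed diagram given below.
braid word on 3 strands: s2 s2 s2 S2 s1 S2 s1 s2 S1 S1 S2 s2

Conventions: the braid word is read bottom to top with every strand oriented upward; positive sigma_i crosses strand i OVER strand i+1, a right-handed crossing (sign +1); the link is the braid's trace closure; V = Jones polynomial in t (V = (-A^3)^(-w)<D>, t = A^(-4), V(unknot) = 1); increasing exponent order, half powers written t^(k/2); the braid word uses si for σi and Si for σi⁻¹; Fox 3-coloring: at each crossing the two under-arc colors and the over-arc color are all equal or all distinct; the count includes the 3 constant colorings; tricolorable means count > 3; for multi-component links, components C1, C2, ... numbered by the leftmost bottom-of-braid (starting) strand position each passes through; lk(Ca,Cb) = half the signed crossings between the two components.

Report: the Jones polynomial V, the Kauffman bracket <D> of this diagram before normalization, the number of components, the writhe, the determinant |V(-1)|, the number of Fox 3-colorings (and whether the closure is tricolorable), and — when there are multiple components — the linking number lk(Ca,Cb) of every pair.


Jones polynomial: V(t) = -t^-1 + 2 - t + 2t^2 - t^3 + t^4 - t^5
<D> = -A^-14 + A^-10 - A^-6 + 2A^-2 - A^2 + 2A^6 - A^10; writhe +2
components 1, writhe +2 (12 crossings)
3-colorings: 9 of 3^12, det 9 — tricolorable
note: w = +2 (over 12 crossings) is diagram-only; (-A^3)^(-2) removes it from V


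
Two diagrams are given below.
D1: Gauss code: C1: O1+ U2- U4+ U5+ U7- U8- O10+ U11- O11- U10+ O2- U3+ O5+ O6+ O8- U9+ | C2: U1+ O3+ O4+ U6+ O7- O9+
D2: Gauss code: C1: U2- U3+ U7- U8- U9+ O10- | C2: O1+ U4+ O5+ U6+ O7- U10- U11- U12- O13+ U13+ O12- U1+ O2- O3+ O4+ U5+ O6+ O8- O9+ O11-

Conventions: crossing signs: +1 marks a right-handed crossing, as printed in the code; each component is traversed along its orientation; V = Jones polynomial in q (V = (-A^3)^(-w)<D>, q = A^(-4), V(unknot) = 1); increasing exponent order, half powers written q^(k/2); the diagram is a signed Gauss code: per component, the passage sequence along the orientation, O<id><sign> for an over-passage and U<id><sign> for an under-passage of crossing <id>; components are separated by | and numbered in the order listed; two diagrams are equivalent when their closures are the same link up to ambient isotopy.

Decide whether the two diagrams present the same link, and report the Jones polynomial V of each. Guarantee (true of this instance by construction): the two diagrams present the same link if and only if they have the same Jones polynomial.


equivalent: no
D1 (bracket A^-13 - A^-9 + A^-5 + A^3; 11 crossings at w = +3): V = -q^(3/2) - q^(7/2) + q^(9/2) - q^(11/2)
D2 (bracket -A^-11 + A^-7 - A^-3 + 2A + A^9; 13 crossings at w = +1): V = -q^(-3/2) - 2q^(1/2) + q^(3/2) - q^(5/2) + q^(7/2)
key observation: 2 classes among 2 diagrams; unequal V(q) rules out equality


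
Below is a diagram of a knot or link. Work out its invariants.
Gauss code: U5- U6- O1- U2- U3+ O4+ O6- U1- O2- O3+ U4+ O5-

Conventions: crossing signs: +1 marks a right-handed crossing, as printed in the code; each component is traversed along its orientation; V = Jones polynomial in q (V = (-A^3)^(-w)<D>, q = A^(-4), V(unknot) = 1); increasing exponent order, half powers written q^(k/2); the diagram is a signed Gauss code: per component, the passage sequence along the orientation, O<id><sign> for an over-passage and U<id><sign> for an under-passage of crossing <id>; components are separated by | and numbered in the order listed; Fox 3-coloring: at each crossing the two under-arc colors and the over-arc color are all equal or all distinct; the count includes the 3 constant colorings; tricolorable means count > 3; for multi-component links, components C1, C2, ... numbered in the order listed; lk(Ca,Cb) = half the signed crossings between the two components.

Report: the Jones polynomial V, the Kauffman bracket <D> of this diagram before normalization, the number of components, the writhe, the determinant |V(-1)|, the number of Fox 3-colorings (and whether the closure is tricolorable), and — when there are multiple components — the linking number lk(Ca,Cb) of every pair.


V = 1
<D> = A^-6 (w = -2)
1 component over 6 crossings, w = -2
3 Fox colorings among 3^6, |V(-1)| = 1: not tricolorable
why: w = -2 (over 6 crossings) is diagram-only; (-A^3)^(2) removes it from V


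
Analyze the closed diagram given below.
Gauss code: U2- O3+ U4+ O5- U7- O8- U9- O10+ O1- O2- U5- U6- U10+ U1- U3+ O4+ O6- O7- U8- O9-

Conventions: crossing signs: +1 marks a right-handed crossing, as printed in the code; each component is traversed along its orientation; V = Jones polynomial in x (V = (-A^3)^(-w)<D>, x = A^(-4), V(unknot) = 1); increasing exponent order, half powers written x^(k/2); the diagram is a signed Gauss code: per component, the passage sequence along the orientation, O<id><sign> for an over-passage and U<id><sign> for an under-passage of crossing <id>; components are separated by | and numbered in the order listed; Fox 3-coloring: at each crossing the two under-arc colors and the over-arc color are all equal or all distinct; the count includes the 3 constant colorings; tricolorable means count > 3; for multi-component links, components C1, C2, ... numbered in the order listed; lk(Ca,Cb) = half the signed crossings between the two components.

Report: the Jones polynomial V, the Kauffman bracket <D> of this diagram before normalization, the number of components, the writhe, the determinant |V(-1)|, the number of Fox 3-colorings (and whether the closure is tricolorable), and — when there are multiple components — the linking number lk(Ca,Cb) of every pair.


V = -x^-4 + x^-3 + x^-1
<D> = A^-8 + 1 - A^4 (w = -4)
1 component over 10 crossings, w = -4
9 Fox colorings among 3^10, |V(-1)| = 3: tricolorable
why: w = -4 (over 10 crossings) is diagram-only; (-A^3)^(4) removes it from V


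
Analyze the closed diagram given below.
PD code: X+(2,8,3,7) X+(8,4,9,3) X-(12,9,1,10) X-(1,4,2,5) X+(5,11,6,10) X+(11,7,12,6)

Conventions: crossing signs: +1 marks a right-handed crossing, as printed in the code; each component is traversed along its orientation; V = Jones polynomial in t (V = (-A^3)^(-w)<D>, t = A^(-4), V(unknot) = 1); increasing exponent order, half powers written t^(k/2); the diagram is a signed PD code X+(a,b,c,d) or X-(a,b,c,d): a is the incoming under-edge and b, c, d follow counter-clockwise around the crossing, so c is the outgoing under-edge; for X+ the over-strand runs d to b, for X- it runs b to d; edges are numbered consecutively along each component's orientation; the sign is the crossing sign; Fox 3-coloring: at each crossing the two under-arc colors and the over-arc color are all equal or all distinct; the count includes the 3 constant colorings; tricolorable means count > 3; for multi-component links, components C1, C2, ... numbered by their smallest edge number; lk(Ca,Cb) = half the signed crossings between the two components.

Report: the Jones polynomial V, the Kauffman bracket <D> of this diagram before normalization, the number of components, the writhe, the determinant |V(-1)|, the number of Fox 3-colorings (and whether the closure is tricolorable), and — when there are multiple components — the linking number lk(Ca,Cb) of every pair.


V = t + t^3 - t^4
<D> = -A^-10 + A^-6 + A^2 (w = +2)
1 component over 6 crossings, w = +2
9 Fox colorings among 3^6, |V(-1)| = 3: tricolorable
why: w = +2 shifts under R1 moves; the (-A^3)^(-2) factor cancels that in V


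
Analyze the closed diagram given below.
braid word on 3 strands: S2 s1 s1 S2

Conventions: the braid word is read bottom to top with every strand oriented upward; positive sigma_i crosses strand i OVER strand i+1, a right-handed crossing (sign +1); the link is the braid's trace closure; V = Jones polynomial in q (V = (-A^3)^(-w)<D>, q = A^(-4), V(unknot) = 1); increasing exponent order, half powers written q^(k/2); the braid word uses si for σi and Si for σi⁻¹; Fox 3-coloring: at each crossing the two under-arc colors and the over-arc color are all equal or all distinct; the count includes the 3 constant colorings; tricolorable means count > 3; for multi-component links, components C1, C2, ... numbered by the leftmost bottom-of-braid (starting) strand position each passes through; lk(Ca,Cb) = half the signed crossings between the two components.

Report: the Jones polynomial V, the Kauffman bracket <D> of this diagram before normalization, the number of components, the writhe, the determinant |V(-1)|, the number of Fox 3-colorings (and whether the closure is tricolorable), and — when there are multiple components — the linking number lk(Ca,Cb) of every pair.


Jones polynomial: V(q) = q^-2 + 2 + q^2
<D> = A^-8 + 2 + A^8; writhe 0
components 3, writhe 0 (4 crossings)
linking number lk(C1,C2) = 0
lk(C1,C3): +1
lk(C2,C3) = -1
3-colorings: 3 of 3^4, det 4 — not tricolorable
note: span 4 respects span(V) <= c + mu - 1 = 6 for this 3-component diagram


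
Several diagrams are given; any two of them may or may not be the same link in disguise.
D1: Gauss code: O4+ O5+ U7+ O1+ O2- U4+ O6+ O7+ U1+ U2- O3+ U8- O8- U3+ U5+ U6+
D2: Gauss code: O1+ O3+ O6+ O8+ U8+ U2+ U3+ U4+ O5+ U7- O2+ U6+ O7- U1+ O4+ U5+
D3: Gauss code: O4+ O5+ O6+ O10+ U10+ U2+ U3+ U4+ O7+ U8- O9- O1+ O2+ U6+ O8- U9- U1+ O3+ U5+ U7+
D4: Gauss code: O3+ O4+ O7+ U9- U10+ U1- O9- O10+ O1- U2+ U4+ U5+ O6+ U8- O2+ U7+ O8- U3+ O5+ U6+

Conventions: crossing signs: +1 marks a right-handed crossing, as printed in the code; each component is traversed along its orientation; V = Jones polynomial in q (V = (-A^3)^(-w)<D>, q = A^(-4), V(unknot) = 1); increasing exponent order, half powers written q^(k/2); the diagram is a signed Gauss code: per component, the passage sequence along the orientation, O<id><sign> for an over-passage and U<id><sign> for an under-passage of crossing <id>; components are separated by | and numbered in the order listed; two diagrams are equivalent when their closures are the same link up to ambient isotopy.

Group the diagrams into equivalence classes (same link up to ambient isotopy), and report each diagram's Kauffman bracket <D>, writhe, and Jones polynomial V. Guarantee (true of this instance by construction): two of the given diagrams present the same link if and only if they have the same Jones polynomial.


classes: {D1} | {D2, D3, D4}
V(D1) = q + q^3 - q^4  [8 crossings, <D> = -A^-4 + 1 + A^8, w = +4]
V(D2) = q - q^2 + 2q^3 - q^4 + q^5 - q^6  [8 crossings, <D> = -A^-6 + A^-2 - A^2 + 2A^6 - A^10 + A^14, w = +6]
D3 (bracket -A^-6 + A^-2 - A^2 + 2A^6 - A^10 + A^14; 10 crossings at w = +6): V = q - q^2 + 2q^3 - q^4 + q^5 - q^6
V(D4) = q - q^2 + 2q^3 - q^4 + q^5 - q^6  (w +4, c 10, <D> = -A^-12 + A^-8 - A^-4 + 2 - A^4 + A^8)
note: 2 classes among 4 diagrams; unequal V(q) rules out equality


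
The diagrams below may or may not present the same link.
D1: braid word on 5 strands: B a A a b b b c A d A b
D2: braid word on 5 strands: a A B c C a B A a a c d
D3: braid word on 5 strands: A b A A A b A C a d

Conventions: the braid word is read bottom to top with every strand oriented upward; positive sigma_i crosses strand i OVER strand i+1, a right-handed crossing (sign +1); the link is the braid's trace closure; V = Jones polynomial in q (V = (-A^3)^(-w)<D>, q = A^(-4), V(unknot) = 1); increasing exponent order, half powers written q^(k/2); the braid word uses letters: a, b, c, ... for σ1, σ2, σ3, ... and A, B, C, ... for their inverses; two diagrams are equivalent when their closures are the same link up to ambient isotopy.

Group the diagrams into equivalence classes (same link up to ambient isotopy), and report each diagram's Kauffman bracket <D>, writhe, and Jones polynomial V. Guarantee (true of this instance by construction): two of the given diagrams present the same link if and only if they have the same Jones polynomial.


grouping into links: {D1} | {D2} | {D3}
V(D1) = q + q^3 - q^4  (w +4, c 12, <D> = -A^-4 + 1 + A^8)
D2 (bracket A^-2 - A^2 + A^6 - A^10 + A^14; 12 crossings at w = +2): V = q^-2 - q^-1 + 1 - q + q^2
V(D3) = q^-5 - 2q^-4 + 2q^-3 - 2q^-2 + 2q^-1 - 1 + q  (w -2, c 10, <D> = A^-10 - A^-6 + 2A^-2 - 2A^2 + 2A^6 - 2A^10 + A^14)
key observation: 3 classes among 3 diagrams; unequal V(q) rules out equality


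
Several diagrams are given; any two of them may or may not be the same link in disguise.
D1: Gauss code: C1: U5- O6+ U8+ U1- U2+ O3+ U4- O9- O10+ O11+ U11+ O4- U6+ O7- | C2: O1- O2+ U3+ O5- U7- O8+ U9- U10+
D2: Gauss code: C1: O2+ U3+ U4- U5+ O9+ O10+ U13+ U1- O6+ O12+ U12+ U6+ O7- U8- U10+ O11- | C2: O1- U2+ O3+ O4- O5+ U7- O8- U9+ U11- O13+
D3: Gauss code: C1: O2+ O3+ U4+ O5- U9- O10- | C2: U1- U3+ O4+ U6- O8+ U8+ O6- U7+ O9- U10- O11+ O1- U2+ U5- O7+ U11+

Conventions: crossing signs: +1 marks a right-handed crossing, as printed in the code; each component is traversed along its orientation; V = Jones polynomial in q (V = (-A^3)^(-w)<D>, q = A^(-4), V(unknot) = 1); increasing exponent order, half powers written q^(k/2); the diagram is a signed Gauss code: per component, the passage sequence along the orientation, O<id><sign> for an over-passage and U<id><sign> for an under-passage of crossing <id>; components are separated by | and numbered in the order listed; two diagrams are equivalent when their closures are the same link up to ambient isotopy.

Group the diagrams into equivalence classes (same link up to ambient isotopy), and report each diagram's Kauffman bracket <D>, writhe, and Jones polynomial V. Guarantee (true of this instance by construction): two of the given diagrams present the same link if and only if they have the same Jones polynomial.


grouping into links: {D1, D3} | {D2}
V(D1) = -q^(-3/2) + q^(-1/2) - 2q^(1/2) + q^(3/2) - 2q^(5/2) + q^(7/2)  (w +1, c 11, <D> = -A^-11 + 2A^-7 - A^-3 + 2A - A^5 + A^9)
V(D2) = -q^(-1/2) - q^(1/2)  [13 crossings, <D> = A^7 + A^11, w = +3]
D3 (bracket -A^-11 + 2A^-7 - A^-3 + 2A - A^5 + A^9; 11 crossings at w = +1): V = -q^(-3/2) + q^(-1/2) - 2q^(1/2) + q^(3/2) - 2q^(5/2) + q^(7/2)
why: 2 values of V(q) split the 3 diagrams


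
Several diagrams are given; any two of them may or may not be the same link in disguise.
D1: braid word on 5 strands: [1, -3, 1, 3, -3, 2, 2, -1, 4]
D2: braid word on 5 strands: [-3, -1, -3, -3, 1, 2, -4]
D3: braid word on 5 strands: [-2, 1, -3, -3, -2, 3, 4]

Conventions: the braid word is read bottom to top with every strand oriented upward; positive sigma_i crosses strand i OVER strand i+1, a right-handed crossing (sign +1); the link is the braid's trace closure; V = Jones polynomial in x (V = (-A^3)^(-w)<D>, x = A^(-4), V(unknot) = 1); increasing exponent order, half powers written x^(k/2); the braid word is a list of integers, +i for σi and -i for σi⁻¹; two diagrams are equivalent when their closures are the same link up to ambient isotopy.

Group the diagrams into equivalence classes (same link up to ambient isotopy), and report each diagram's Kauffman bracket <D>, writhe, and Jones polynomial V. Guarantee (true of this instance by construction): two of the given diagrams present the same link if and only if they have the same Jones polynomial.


grouping into links: {D1} | {D2} | {D3}
V(D1) = -x^(1/2) - x^(5/2)  (w +3, c 9, <D> = A^-1 + A^7)
V(D2) = x^(-9/2) - x^(-5/2) - x^(-3/2) - x^(-1/2)  [7 crossings, <D> = A^-7 + A^-3 + A - A^9, w = -3]
D3 (bracket A^-1 - A^3 + A^7 + A^15; 7 crossings at w = -1): V = -x^(-9/2) - x^(-5/2) + x^(-3/2) - x^(-1/2)
why: 3 classes among 3 diagrams; unequal V(x) rules out equality


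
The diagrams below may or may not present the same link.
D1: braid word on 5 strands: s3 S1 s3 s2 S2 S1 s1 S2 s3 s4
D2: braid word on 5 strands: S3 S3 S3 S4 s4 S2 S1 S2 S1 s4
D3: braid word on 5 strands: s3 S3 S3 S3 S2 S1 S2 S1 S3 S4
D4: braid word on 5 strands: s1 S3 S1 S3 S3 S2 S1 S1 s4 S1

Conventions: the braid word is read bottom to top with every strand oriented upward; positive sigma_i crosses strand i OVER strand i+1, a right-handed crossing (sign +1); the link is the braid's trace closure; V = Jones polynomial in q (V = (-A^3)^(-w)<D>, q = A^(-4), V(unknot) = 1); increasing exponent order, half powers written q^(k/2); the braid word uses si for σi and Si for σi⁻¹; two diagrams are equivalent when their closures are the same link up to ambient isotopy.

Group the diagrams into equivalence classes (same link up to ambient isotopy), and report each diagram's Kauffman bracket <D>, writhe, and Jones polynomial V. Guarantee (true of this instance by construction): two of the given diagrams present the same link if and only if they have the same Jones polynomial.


classes: {D1} | {D2, D3, D4}
V(D1) = q + q^3 - q^4  [10 crossings, <D> = -A^-10 + A^-6 + A^2, w = +2]
D2 (bracket A^-10 + 2A^-2 - 2A^2 + A^6 - 2A^10 + A^14; 10 crossings at w = -6): V = q^-8 - 2q^-7 + q^-6 - 2q^-5 + 2q^-4 + q^-2
V(D3) = q^-8 - 2q^-7 + q^-6 - 2q^-5 + 2q^-4 + q^-2  (w -8, c 10, <D> = A^-16 + 2A^-8 - 2A^-4 + 1 - 2A^4 + A^8)
V(D4) = q^-8 - 2q^-7 + q^-6 - 2q^-5 + 2q^-4 + q^-2  [10 crossings, <D> = A^-10 + 2A^-2 - 2A^2 + A^6 - 2A^10 + A^14, w = -6]
note: V(q) takes 2 values over 4 diagrams, fixing the grouping


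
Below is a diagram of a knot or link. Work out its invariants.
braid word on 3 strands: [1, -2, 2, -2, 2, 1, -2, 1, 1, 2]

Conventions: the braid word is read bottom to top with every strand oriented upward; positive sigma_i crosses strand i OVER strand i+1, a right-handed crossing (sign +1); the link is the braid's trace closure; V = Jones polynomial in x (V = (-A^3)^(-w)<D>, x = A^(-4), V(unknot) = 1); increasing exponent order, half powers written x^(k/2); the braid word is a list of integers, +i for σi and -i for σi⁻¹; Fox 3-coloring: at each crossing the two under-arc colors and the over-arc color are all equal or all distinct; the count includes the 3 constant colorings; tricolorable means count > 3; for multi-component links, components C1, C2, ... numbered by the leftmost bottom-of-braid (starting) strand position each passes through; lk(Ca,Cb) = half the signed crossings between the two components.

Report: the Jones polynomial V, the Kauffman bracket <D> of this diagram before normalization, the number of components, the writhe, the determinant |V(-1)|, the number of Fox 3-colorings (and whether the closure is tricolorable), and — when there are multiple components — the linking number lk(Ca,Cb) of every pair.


V = x + 2x^3 + x^5
<D> = A^-8 + 2 + A^8 (w = +4)
3 components over 10 crossings, w = +4
lk(C1,C2): +1
lk(C1,C3) = +1
linking number lk(C2,C3) = 0
3 Fox colorings among 3^10, |V(-1)| = 4: not tricolorable
why: |V(-1)| = 4: so not tricolorable, since 3 does not divide 4


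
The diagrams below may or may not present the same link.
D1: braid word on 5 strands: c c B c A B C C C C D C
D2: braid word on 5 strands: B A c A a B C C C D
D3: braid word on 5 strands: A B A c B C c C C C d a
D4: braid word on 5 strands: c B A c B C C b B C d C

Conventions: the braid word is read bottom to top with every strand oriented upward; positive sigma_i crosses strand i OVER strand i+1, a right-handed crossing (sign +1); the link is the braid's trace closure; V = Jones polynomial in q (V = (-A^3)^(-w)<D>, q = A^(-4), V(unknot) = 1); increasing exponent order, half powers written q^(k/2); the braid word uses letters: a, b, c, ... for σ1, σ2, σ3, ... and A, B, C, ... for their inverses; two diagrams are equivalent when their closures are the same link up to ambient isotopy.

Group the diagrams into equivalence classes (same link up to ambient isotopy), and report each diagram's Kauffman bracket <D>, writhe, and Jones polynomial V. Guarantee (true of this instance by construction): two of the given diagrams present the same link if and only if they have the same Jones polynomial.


grouping into links: {D1, D2, D3, D4}
V(D1) = -q^-6 + q^-5 - q^-4 + 2q^-3 - q^-2 + q^-1  (w -6, c 12, <D> = A^-14 - A^-10 + 2A^-6 - A^-2 + A^2 - A^6)
D2 (bracket A^-14 - A^-10 + 2A^-6 - A^-2 + A^2 - A^6; 10 crossings at w = -6): V = -q^-6 + q^-5 - q^-4 + 2q^-3 - q^-2 + q^-1
V(D3) = -q^-6 + q^-5 - q^-4 + 2q^-3 - q^-2 + q^-1  [12 crossings, <D> = A^-8 - A^-4 + 2 - A^4 + A^8 - A^12, w = -4]
V(D4) = -q^-6 + q^-5 - q^-4 + 2q^-3 - q^-2 + q^-1  [12 crossings, <D> = A^-8 - A^-4 + 2 - A^4 + A^8 - A^12, w = -4]
why: one V(q) for all 4 diagrams — one class (guaranteed)


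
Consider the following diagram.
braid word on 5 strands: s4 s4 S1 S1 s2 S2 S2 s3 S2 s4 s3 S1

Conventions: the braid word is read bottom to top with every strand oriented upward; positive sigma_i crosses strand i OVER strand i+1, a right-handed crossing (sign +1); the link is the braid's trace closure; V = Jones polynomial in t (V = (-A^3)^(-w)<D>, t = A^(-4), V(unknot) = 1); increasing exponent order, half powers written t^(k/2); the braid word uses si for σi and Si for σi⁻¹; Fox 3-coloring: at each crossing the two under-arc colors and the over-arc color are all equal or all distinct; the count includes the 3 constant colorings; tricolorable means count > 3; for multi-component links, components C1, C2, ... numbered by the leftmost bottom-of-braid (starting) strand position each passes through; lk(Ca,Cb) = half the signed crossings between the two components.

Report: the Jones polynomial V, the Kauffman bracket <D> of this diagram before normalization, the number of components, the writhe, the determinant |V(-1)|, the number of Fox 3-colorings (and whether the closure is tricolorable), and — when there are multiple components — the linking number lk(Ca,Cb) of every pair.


V = -t^-5 + 2t^-4 - 3t^-3 + 5t^-2 - 5t^-1 + 6 - 5t + 3t^2 - 2t^3 + t^4
<D> = A^-16 - 2A^-12 + 3A^-8 - 5A^-4 + 6 - 5A^4 + 5A^8 - 3A^12 + 2A^16 - A^20 (w = 0)
1 component over 12 crossings, w = 0
9 Fox colorings among 3^12, |V(-1)| = 33: tricolorable
why: w = 0 (over 12 crossings) is diagram-only; (-A^3)^(0) removes it from V


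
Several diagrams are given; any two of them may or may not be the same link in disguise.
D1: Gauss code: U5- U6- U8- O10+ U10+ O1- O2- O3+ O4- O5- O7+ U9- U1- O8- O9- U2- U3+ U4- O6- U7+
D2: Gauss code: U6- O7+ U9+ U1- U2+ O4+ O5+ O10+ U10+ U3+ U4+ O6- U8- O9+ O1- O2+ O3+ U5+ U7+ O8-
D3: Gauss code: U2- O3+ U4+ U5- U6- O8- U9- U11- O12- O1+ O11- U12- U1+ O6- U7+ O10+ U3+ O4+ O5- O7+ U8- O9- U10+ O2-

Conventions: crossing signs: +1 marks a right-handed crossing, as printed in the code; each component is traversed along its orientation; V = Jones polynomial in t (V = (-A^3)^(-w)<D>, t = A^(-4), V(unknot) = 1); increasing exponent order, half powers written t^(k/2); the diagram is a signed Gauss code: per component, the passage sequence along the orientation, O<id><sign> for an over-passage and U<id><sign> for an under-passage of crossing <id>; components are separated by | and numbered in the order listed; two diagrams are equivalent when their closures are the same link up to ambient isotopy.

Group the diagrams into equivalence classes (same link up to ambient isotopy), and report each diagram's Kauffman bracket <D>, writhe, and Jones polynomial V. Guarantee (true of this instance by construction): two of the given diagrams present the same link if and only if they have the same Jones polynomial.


classes: {D1} | {D2} | {D3}
V(D1) = -t^-4 + t^-3 + t^-1  [10 crossings, <D> = A^-8 + 1 - A^4, w = -4]
V(D2) = t^-1 - 1 + 2t - 2t^2 + 2t^3 - 2t^4 + t^5  (w +4, c 10, <D> = A^-8 - 2A^-4 + 2 - 2A^4 + 2A^8 - A^12 + A^16)
V(D3) = -t^-3 + 2t^-2 - 2t^-1 + 3 - 2t + 2t^2 - t^3  (w -2, c 12, <D> = -A^-18 + 2A^-14 - 2A^-10 + 3A^-6 - 2A^-2 + 2A^2 - A^6)
insight: 3 classes among 3 diagrams; unequal V(t) rules out equality


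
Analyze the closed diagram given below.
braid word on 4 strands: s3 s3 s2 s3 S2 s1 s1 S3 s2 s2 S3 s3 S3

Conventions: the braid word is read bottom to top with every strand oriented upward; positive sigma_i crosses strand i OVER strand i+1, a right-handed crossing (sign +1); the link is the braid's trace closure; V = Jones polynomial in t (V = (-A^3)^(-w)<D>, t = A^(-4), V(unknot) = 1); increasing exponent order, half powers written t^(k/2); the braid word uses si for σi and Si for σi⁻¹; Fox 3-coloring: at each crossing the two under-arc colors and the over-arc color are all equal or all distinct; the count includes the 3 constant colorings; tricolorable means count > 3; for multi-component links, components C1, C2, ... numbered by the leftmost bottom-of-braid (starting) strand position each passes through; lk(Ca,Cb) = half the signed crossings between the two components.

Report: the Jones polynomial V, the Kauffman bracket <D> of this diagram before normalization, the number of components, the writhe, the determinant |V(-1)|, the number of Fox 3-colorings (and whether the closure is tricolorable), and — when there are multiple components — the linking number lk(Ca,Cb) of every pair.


Jones polynomial: V(t) = t + t^2 + 2t^3 + t^4 - t^7
<D> = A^-13 - A^-1 - 2A^3 - A^7 - A^11; writhe +5
components 3, writhe +5 (13 crossings)
linking number lk(C1,C2) = +1
lk(C1,C3): 0
lk(C2,C3) = 0
3-colorings: 27 of 3^13, det 0 — tricolorable
note: the span of V is 6, within the link bound 13 + 3 - 1


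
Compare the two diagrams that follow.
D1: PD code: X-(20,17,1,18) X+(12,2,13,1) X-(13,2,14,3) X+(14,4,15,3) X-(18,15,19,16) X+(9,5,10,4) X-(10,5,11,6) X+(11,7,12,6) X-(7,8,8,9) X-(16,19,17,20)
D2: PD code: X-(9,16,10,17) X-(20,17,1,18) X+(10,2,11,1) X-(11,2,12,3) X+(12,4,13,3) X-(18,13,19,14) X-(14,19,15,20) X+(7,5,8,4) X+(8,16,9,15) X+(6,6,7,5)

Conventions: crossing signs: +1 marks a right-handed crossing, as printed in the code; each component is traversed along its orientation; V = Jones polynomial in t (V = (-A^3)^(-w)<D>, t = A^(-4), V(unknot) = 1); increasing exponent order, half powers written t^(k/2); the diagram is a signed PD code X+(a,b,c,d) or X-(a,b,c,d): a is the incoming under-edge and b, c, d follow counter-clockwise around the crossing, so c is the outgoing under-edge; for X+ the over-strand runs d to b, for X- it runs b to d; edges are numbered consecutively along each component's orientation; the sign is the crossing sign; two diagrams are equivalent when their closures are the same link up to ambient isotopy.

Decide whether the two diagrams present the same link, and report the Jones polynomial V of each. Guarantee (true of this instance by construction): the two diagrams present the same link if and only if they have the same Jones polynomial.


same link: yes
V(D1) = -t^-4 + t^-3 + t^-1  [10 crossings, <D> = A^-2 + A^6 - A^10, w = -2]
V(D2) = -t^-4 + t^-3 + t^-1  [10 crossings, <D> = A^4 + A^12 - A^16, w = 0]
insight: from 10 to 10 crossings by R-moves: one link, two diagrams


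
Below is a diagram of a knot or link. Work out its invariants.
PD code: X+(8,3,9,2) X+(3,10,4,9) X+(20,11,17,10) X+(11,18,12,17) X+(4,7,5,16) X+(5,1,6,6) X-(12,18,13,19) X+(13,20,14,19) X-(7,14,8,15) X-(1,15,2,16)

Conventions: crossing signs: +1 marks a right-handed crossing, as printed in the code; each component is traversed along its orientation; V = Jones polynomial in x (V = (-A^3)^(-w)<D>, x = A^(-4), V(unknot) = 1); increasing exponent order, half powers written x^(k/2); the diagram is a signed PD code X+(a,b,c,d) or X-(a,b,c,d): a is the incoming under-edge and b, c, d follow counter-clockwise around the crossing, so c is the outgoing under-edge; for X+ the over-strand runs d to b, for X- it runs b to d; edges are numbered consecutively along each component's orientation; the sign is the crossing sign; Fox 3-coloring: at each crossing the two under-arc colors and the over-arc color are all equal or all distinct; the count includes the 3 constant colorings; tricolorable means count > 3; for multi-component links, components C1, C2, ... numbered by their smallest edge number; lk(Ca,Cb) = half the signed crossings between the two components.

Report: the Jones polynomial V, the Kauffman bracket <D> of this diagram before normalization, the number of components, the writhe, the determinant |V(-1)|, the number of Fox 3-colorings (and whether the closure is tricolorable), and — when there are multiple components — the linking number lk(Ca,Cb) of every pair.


Jones polynomial: V(x) = x + 2x^3 + x^5
<D> = A^-8 + 2 + A^8; writhe +4
components 3, writhe +4 (10 crossings)
linking number lk(C1,C2) = +1
lk(C1,C3): 0
lk(C2,C3) = +1
3-colorings: 3 of 3^10, det 4 — not tricolorable
note: w = +4 (over 10 crossings) is diagram-only; (-A^3)^(-4) removes it from V


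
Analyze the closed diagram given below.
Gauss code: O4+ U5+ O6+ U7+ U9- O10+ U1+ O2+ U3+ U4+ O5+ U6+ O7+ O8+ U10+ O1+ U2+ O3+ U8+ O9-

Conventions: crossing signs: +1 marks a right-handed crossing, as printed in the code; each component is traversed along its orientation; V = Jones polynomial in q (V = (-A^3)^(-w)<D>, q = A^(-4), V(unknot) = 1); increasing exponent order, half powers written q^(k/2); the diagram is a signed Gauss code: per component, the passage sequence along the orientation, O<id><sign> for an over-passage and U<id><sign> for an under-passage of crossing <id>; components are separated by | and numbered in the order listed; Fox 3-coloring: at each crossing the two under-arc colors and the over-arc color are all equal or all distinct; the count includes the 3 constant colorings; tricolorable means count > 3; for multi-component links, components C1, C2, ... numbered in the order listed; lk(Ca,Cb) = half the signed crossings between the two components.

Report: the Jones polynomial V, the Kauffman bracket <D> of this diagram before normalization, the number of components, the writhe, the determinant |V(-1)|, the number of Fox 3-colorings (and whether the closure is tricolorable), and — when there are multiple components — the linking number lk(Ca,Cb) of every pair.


Jones polynomial: V(q) = q^3 - q^4 + 3q^5 - 4q^6 + 5q^7 - 5q^8 + 5q^9 - 4q^10 + 2q^11 - q^12
<D> = -A^-24 + 2A^-20 - 4A^-16 + 5A^-12 - 5A^-8 + 5A^-4 - 4 + 3A^4 - A^8 + A^12; writhe +8
components 1, writhe +8 (10 crossings)
3-colorings: 3 of 3^10, det 31 — not tricolorable
note: w = +8 (over 10 crossings) is diagram-only; (-A^3)^(-8) removes it from V


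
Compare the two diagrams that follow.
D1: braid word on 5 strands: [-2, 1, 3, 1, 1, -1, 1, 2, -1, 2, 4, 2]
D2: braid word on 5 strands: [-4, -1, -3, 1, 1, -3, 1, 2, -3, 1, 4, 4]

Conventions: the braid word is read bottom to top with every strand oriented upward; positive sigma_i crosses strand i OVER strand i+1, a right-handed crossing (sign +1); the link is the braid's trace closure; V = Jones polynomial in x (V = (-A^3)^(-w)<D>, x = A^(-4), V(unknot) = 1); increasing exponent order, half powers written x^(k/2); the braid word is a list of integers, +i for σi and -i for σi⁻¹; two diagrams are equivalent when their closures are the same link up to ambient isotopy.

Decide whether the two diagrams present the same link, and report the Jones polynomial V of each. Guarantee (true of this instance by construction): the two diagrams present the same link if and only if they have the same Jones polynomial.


same link: no
V(D1) = x - x^2 + 2x^3 - x^4 + x^5 - x^6  [12 crossings, <D> = -A^-6 + A^-2 - A^2 + 2A^6 - A^10 + A^14, w = +6]
V(D2) = -x^-3 + x^-2 - x^-1 + 3 - x + x^2 - x^3  [12 crossings, <D> = -A^-6 + A^-2 - A^2 + 3A^6 - A^10 + A^14 - A^18, w = +2]
insight: comparing 2 Jones polynomials yields 2 groups


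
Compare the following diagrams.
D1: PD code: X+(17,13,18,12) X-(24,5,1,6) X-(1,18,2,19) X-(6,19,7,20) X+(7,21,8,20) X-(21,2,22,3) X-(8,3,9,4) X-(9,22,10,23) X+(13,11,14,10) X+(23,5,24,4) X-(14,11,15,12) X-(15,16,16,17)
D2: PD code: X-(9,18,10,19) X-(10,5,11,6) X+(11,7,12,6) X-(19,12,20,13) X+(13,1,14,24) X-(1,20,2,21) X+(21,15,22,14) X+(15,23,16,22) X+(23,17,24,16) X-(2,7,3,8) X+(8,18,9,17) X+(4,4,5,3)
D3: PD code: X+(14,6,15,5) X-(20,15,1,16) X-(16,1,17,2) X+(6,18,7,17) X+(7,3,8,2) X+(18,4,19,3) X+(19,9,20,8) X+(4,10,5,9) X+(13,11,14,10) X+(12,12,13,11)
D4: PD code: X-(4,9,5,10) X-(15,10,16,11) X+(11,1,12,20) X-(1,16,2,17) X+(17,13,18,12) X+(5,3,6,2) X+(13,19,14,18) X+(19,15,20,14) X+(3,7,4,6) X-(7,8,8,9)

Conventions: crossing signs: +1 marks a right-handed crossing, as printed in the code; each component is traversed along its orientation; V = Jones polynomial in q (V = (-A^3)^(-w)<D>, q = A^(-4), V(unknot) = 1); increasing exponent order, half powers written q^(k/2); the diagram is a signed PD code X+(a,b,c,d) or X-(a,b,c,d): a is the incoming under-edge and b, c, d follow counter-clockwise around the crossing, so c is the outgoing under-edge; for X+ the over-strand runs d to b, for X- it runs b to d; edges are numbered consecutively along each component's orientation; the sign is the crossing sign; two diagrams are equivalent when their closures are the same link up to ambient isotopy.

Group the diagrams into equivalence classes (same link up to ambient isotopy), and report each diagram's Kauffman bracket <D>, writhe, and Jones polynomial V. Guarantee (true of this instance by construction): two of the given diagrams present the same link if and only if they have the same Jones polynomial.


classes: {D1} | {D2, D4} | {D3}
V(D1) = -q^-4 + q^-3 + q^-1  [12 crossings, <D> = A^-8 + 1 - A^4, w = -4]
V(D2) = q^-1 - 1 + 2q - 2q^2 + 2q^3 - 2q^4 + q^5  (w +2, c 12, <D> = A^-14 - 2A^-10 + 2A^-6 - 2A^-2 + 2A^2 - A^6 + A^10)
V(D3) = q - q^2 + 2q^3 - q^4 + q^5 - q^6  [10 crossings, <D> = -A^-6 + A^-2 - A^2 + 2A^6 - A^10 + A^14, w = +6]
V(D4) = q^-1 - 1 + 2q - 2q^2 + 2q^3 - 2q^4 + q^5  [10 crossings, <D> = A^-14 - 2A^-10 + 2A^-6 - 2A^-2 + 2A^2 - A^6 + A^10, w = +2]
note: V(q) takes 3 values over 4 diagrams, fixing the grouping


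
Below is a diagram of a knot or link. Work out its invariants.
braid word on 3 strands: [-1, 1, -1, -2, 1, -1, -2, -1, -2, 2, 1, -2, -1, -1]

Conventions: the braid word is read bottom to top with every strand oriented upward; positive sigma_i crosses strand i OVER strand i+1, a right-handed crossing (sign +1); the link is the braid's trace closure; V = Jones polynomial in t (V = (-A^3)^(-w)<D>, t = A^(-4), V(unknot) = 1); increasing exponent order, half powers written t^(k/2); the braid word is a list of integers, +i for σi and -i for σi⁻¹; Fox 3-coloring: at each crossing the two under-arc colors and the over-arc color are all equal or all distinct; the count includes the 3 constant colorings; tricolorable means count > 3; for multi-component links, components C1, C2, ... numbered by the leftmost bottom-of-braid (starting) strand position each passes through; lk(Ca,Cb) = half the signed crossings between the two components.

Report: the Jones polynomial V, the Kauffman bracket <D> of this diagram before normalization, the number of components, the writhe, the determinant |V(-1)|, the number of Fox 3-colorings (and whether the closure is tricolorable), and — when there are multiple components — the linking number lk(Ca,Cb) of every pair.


V(t) = t^-8 - 2t^-7 + t^-6 - 2t^-5 + 2t^-4 + t^-2
bracket: A^-10 + 2A^-2 - 2A^2 + A^6 - 2A^10 + A^14, w = -6
1 component, writhe -6, over 14 crossings
det 9, colorings 27 of 3^14 — tricolorable
observation: w = -6 (over 14 crossings) is diagram-only; (-A^3)^(6) removes it from V


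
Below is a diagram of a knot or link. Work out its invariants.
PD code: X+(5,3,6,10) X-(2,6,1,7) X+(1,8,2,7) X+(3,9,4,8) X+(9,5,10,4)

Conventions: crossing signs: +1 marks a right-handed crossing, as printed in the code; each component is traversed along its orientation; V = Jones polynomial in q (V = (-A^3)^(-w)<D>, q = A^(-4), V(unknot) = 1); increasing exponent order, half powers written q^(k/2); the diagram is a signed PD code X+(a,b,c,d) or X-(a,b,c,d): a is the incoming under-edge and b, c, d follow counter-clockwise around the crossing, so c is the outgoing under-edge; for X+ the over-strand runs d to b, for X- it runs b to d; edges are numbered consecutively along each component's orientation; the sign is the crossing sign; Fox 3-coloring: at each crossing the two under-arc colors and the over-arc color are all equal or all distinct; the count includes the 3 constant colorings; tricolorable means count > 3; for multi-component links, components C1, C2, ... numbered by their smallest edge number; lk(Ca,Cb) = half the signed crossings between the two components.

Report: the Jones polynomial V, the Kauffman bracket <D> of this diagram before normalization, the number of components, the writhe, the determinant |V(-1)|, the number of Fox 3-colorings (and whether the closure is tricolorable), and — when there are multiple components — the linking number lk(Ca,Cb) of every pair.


Jones polynomial: V(q) = -q^(1/2) - q^(3/2) - q^(5/2) + q^(9/2)
<D> = -A^-9 + A^-1 + A^3 + A^7; writhe +3
components 2, writhe +3 (5 crossings)
linking number lk(C1,C2) = 0
3-colorings: 27 of 3^5, det 0 — tricolorable
note: |V(-1)| = 0: so tricolorable, since 3 divides 0


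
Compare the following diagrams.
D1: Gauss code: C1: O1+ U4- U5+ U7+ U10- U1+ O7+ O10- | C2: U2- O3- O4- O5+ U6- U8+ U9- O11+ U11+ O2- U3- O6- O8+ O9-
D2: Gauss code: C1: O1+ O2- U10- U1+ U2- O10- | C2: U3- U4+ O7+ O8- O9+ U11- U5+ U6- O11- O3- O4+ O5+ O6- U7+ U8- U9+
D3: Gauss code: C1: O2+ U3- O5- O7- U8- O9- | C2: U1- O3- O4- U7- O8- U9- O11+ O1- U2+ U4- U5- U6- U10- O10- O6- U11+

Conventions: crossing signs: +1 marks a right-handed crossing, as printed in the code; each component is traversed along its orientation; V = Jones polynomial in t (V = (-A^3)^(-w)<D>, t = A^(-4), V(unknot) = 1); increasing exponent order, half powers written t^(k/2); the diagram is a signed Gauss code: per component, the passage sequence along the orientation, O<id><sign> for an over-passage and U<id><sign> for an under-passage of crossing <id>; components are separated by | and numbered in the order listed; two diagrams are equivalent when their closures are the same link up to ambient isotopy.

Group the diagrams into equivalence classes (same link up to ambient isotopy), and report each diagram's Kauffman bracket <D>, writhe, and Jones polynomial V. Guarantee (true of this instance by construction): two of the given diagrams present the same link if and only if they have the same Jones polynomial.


classes: {D1} | {D2} | {D3}
V(D1) = t^(-9/2) - t^(-5/2) - t^(-3/2) - t^(-1/2)  [11 crossings, <D> = A^-1 + A^3 + A^7 - A^15, w = -1]
D2 (bracket A^-5 + A^-1; 11 crossings at w = -1): V = -t^(-1/2) - t^(1/2)
V(D3) = -t^(-11/2) + t^(-9/2) - t^(-7/2) - t^(-3/2)  [11 crossings, <D> = A^-15 + A^-7 - A^-3 + A, w = -7]
note: comparing 3 Jones polynomials yields 3 groups


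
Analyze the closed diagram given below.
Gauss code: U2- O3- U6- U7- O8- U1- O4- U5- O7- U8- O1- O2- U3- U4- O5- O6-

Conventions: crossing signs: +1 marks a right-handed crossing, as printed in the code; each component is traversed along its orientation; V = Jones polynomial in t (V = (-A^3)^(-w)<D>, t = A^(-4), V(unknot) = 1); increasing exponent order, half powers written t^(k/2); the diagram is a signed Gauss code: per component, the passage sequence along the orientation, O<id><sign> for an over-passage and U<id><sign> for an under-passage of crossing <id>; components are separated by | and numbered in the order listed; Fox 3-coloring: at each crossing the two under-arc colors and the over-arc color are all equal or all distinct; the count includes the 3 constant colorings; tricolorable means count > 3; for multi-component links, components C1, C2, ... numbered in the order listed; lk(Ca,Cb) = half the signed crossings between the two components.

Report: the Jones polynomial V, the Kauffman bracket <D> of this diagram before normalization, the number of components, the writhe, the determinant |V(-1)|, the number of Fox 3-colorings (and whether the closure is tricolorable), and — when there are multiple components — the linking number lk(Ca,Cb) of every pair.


V = -t^-8 + t^-5 + t^-3
<D> = A^-12 + A^-4 - A^8 (w = -8)
1 component over 8 crossings, w = -8
9 Fox colorings among 3^8, |V(-1)| = 3: tricolorable
why: |V(-1)| = 3: so tricolorable, since 3 divides 3


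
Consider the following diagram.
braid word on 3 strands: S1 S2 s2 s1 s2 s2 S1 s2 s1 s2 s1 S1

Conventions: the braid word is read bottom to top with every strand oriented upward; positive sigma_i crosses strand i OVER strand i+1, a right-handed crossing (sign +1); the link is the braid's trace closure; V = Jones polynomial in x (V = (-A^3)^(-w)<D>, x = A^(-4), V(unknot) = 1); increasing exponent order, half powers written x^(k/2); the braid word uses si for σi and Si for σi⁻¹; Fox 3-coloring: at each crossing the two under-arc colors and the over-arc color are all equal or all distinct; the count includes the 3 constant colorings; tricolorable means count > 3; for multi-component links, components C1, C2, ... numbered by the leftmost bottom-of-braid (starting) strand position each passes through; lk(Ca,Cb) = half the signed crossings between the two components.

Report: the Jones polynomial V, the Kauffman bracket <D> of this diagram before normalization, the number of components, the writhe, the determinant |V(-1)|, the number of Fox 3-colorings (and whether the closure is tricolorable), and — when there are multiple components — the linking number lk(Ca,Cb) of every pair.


V(x) = x + x^3 - x^4
bracket: -A^-4 + 1 + A^8, w = +4
1 component, writhe +4, over 12 crossings
det 3, colorings 9 of 3^12 — tricolorable
observation: w = +4 (over 12 crossings) is diagram-only; (-A^3)^(-4) removes it from V
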